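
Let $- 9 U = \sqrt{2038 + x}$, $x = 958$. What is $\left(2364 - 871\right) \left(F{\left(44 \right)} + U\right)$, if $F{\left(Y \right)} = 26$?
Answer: $38818 - \frac{2986 \sqrt{749}}{9} \approx 29738.0$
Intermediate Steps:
$U = - \frac{2 \sqrt{749}}{9}$ ($U = - \frac{\sqrt{2038 + 958}}{9} = - \frac{\sqrt{2996}}{9} = - \frac{2 \sqrt{749}}{9} \approx -6.0817$)
$\left(2364 - 871\right) \left(F{\left(44 \right)} + U\right) = \left(2364 - 871\right) \left(26 - \frac{2 \sqrt{749}}{9}\right) = 1493 \left(26 - \frac{2 \sqrt{749}}{9}\right) = 38818 - \frac{2986 \sqrt{749}}{9}$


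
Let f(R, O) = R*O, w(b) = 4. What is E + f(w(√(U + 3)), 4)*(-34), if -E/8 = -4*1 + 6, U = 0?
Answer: -560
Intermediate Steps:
E = -16 (E = -8*(-4*1 + 6) = -8*(-4 + 6) = -8*2 = -16)
f(R, O) = O*R
E + f(w(√(U + 3)), 4)*(-34) = -16 + (4*4)*(-34) = -16 + 16*(-34) = -16 - 544 = -560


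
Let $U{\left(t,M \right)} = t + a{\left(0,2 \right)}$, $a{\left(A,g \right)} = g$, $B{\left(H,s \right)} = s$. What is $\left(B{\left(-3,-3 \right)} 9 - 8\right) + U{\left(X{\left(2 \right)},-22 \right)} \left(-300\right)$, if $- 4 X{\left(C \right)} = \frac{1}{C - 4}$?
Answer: $- \frac{1345}{2} \approx -672.5$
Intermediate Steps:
$X{\left(C \right)} = - \frac{1}{4 \left(-4 + C\right)}$ ($X{\left(C \right)} = - \frac{1}{4 \left(C - 4\right)} = - \frac{1}{4 \left(-4 + C\right)}$)
$U{\left(t,M \right)} = 2 + t$ ($U{\left(t,M \right)} = t + 2 = 2 + t$)
$\left(B{\left(-3,-3 \right)} 9 - 8\right) + U{\left(X{\left(2 \right)},-22 \right)} \left(-300\right) = \left(\left(-3\right) 9 - 8\right) + \left(2 - \frac{1}{-16 + 4 \cdot 2}\right) \left(-300\right) = \left(-27 - 8\right) + \left(2 - \frac{1}{-16 + 8}\right) \left(-300\right) = -35 + \left(2 - \frac{1}{-8}\right) \left(-300\right) = -35 + \left(2 - - \frac{1}{8}\right) \left(-300\right) = -35 + \left(2 + \frac{1}{8}\right) \left(-300\right) = -35 + \frac{17}{8} \left(-300\right) = -35 - \frac{1275}{2} = - \frac{1345}{2}$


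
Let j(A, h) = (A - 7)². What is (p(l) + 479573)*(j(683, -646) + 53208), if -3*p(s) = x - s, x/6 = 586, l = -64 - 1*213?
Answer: 732076286384/3 ≈ 2.4403e+11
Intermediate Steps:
l = -277 (l = -64 - 213 = -277)
x = 3516 (x = 6*586 = 3516)
p(s) = -1172 + s/3 (p(s) = -(3516 - s)/3 = -1172 + s/3)
j(A, h) = (-7 + A)²
(p(l) + 479573)*(j(683, -646) + 53208) = ((-1172 + (⅓)*(-277)) + 479573)*((-7 + 683)² + 53208) = ((-1172 - 277/3) + 479573)*(676² + 53208) = (-3793/3 + 479573)*(456976 + 53208) = (1434926/3)*510184 = 732076286384/3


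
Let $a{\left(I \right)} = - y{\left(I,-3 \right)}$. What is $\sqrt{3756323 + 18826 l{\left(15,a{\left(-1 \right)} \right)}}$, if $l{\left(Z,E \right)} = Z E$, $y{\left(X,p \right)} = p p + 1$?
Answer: $\sqrt{932423} \approx 965.62$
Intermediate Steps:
$y{\left(X,p \right)} = 1 + p^{2}$ ($y{\left(X,p \right)} = p^{2} + 1 = 1 + p^{2}$)
$a{\left(I \right)} = -10$ ($a{\left(I \right)} = - (1 + \left(-3\right)^{2}) = - (1 + 9) = \left(-1\right) 10 = -10$)
$l{\left(Z,E \right)} = E Z$
$\sqrt{3756323 + 18826 l{\left(15,a{\left(-1 \right)} \right)}} = \sqrt{3756323 + 18826 \left(\left(-10\right) 15\right)} = \sqrt{3756323 + 18826 \left(-150\right)} = \sqrt{3756323 - 2823900} = \sqrt{932423}$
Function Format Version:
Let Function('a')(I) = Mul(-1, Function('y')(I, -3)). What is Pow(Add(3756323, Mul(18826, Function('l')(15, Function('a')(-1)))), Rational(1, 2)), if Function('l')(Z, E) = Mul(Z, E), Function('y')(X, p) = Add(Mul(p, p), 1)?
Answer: Pow(932423, Rational(1, 2)) ≈ 965.62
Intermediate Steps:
Function('y')(X, p) = Add(1, Pow(p, 2)) (Function('y')(X, p) = Add(Pow(p, 2), 1) = Add(1, Pow(p, 2)))
Function('a')(I) = -10 (Function('a')(I) = Mul(-1, Add(1, Pow(-3, 2))) = Mul(-1, Add(1, 9)) = Mul(-1, 10) = -10)
Function('l')(Z, E) = Mul(E, Z)
Pow(Add(3756323, Mul(18826, Function('l')(15, Function('a')(-1)))), Rational(1, 2)) = Pow(Add(3756323, Mul(18826, Mul(-10, 15))), Rational(1, 2)) = Pow(Add(3756323, Mul(18826, -150)), Rational(1, 2)) = Pow(Add(3756323, -2823900), Rational(1, 2)) = Pow(932423, Rational(1, 2))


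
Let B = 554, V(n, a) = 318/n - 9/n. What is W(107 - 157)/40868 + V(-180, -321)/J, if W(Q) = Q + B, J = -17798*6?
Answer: 808369631/65463179760 ≈ 0.012348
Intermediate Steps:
V(n, a) = 309/n
J = -106788 (J = -22*4854 = -106788)
W(Q) = 554 + Q (W(Q) = Q + 554 = 554 + Q)
W(107 - 157)/40868 + V(-180, -321)/J = (554 + (107 - 157))/40868 + (309/(-180))/(-106788) = (554 - 50)*(1/40868) + (309*(-1/180))*(-1/106788) = 504*(1/40868) - 103/60*(-1/106788) = 126/10217 + 103/6407280 = 808369631/65463179760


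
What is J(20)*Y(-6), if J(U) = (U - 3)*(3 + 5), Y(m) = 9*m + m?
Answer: -8160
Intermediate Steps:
Y(m) = 10*m
J(U) = -24 + 8*U (J(U) = (-3 + U)*8 = -24 + 8*U)
J(20)*Y(-6) = (-24 + 8*20)*(10*(-6)) = (-24 + 160)*(-60) = 136*(-60) = -8160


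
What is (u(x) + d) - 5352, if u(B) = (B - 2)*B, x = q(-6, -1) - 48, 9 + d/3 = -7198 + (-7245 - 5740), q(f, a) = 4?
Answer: -63904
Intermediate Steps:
d = -60576 (d = -27 + 3*(-7198 + (-7245 - 5740)) = -27 + 3*(-7198 - 12985) = -27 + 3*(-20183) = -27 - 60549 = -60576)
x = -44 (x = 4 - 48 = -44)
u(B) = B*(-2 + B) (u(B) = (-2 + B)*B = B*(-2 + B))
(u(x) + d) - 5352 = (-44*(-2 - 44) - 60576) - 5352 = (-44*(-46) - 60576) - 5352 = (2024 - 60576) - 5352 = -58552 - 5352 = -63904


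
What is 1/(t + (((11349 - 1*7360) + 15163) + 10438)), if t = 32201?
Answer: 1/61791 ≈ 1.6184e-5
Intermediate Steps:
1/(t + (((11349 - 1*7360) + 15163) + 10438)) = 1/(32201 + (((11349 - 1*7360) + 15163) + 10438)) = 1/(32201 + (((11349 - 7360) + 15163) + 10438)) = 1/(32201 + ((3989 + 15163) + 10438)) = 1/(32201 + (19152 + 10438)) = 1/(32201 + 29590) = 1/61791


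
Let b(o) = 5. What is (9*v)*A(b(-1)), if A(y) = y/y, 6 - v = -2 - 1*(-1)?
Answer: 63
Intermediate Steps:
v = 7 (v = 6 - (-2 - 1*(-1)) = 6 - (-2 + 1) = 6 - 1*(-1) = 6 + 1 = 7)
A(y) = 1
(9*v)*A(b(-1)) = (9*7)*1 = 63*1 = 63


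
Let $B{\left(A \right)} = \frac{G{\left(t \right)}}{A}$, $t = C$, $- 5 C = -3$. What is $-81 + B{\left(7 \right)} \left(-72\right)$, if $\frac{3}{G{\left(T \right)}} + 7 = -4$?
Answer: $- \frac{6021}{77} \approx -78.195$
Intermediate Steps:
$C = \frac{3}{5}$ ($C = \left(- \frac{1}{5}\right) \left(-3\right) = \frac{3}{5} \approx 0.6$)
$t = \frac{3}{5} \approx 0.6$
$G{\left(T \right)} = - \frac{3}{11}$ ($G{\left(T \right)} = \frac{3}{-7 - 4} = \frac{3}{-11} = 3 \left(- \frac{1}{11}\right) = - \frac{3}{11}$)
$B{\left(A \right)} = - \frac{3}{11 A}$
$-81 + B{\left(7 \right)} \left(-72\right) = -81 + - \frac{3}{11 \cdot 7} \left(-72\right) = -81 + \left(- \frac{3}{11}\right) \frac{1}{7} \left(-72\right) = -81 - - \frac{216}{77} = -81 + \frac{216}{77} = - \frac{6021}{77}$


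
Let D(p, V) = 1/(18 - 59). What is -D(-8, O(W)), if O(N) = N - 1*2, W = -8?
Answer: 1/41 ≈ 0.024390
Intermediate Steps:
O(N) = -2 + N (O(N) = N - 2 = -2 + N)
D(p, V) = -1/41 (D(p, V) = 1/(-41) = -1/41)
-D(-8, O(W)) = -1*(-1/41) = 1/41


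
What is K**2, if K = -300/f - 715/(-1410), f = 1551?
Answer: 946729/9622404 ≈ 0.098388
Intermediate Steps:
K = 973/3102 (K = -300/1551 - 715/(-1410) = -300*1/1551 - 715*(-1/1410) = -100/517 + 143/282 = 973/3102 ≈ 0.31367)
K**2 = (973/3102)**2 = 946729/9622404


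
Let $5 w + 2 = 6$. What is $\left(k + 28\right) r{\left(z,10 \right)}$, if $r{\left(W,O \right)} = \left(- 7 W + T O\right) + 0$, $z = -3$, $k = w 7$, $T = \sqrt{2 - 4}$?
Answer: $\frac{3528}{5} + 336 i \sqrt{2} \approx 705.6 + 475.18 i$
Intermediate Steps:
$w = \frac{4}{5}$ ($w = - \frac{2}{5} + \frac{1}{5} \cdot 6 = - \frac{2}{5} + \frac{6}{5} = \frac{4}{5} \approx 0.8$)
$T = i \sqrt{2}$ ($T = \sqrt{-2} = i \sqrt{2} \approx 1.4142 i$)
$k = \frac{28}{5}$ ($k = \frac{4}{5} \cdot 7 = \frac{28}{5} \approx 5.6$)
$r{\left(W,O \right)} = - 7 W + i O \sqrt{2}$ ($r{\left(W,O \right)} = \left(- 7 W + i \sqrt{2} O\right) + 0 = \left(- 7 W + i O \sqrt{2}\right) + 0 = - 7 W + i O \sqrt{2}$)
$\left(k + 28\right) r{\left(z,10 \right)} = \left(\frac{28}{5} + 28\right) \left(\left(-7\right) \left(-3\right) + i 10 \sqrt{2}\right) = \frac{168 \left(21 + 10 i \sqrt{2}\right)}{5} = \frac{3528}{5} + 336 i \sqrt{2}$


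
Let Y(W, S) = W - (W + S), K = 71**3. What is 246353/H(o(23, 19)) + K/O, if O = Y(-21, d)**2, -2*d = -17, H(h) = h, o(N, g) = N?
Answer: 4527123/289 ≈ 15665.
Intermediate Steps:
K = 357911
d = 17/2 (d = -1/2*(-17) = 17/2 ≈ 8.5000)
Y(W, S) = -S (Y(W, S) = W - (S + W) = W + (-S - W) = -S)
O = 289/4 (O = (-1*17/2)**2 = (-17/2)**2 = 289/4 ≈ 72.250)
246353/H(o(23, 19)) + K/O = 246353/23 + 357911/(289/4) = 246353*(1/23) + 357911*(4/289) = 10711 + 1431644/289 = 4527123/289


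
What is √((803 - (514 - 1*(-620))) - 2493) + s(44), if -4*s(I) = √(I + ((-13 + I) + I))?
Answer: -√119/4 + 2*I*√706 ≈ -2.7272 + 53.141*I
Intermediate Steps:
s(I) = -√(-13 + 3*I)/4 (s(I) = -√(I + ((-13 + I) + I))/4 = -√(I + (-13 + 2*I))/4 = -√(-13 + 3*I)/4)
√((803 - (514 - 1*(-620))) - 2493) + s(44) = √((803 - (514 - 1*(-620))) - 2493) - √(-13 + 3*44)/4 = √((803 - (514 + 620)) - 2493) - √(-13 + 132)/4 = √((803 - 1*1134) - 2493) - √119/4 = √((803 - 1134) - 2493) - √119/4 = √(-331 - 2493) - √119/4 = √(-2824) - √119/4 = 2*I*√706 - √119/4 = -√119/4 + 2*I*√706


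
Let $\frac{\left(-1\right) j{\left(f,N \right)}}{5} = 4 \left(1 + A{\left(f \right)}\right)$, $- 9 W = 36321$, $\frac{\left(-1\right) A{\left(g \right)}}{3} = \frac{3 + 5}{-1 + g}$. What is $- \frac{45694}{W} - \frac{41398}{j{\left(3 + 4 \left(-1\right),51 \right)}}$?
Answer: $\frac{268423453}{1573910} \approx 170.55$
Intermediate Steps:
$A{\left(g \right)} = - \frac{24}{-1 + g}$ ($A{\left(g \right)} = - 3 \frac{3 + 5}{-1 + g} = - 3 \frac{8}{-1 + g} = - \frac{24}{-1 + g}$)
$W = - \frac{12107}{3}$ ($W = \left(- \frac{1}{9}\right) 36321 = - \frac{12107}{3} \approx -4035.7$)
$j{\left(f,N \right)} = -20 + \frac{480}{-1 + f}$ ($j{\left(f,N \right)} = - 5 \cdot 4 \left(1 - \frac{24}{-1 + f}\right) = - 5 \left(4 - \frac{96}{-1 + f}\right) = -20 + \frac{480}{-1 + f}$)
$- \frac{45694}{W} - \frac{41398}{j{\left(3 + 4 \left(-1\right),51 \right)}} = - \frac{45694}{- \frac{12107}{3}} - \frac{41398}{20 \frac{1}{-1 + \left(3 + 4 \left(-1\right)\right)} \left(25 - \left(3 + 4 \left(-1\right)\right)\right)} = \left(-45694\right) \left(- \frac{3}{12107}\right) - \frac{41398}{20 \frac{1}{-1 + \left(3 - 4\right)} \left(25 - \left(3 - 4\right)\right)} = \frac{137082}{12107} - \frac{41398}{20 \frac{1}{-1 - 1} \left(25 - -1\right)} = \frac{137082}{12107} - \frac{41398}{20 \frac{1}{-2} \left(25 + 1\right)} = \frac{137082}{12107} - \frac{41398}{20 \left(- \frac{1}{2}\right) 26} = \frac{137082}{12107} - \frac{41398}{-260} = \frac{137082}{12107} - - \frac{20699}{130} = \frac{137082}{12107} + \frac{20699}{130} = \frac{268423453}{1573910}$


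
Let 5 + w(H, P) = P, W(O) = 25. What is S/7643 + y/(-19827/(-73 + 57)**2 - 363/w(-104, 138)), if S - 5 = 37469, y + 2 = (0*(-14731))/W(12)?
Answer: 102821442334/20864770917 ≈ 4.9280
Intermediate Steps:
w(H, P) = -5 + P
y = -2 (y = -2 + (0*(-14731))/25 = -2 + 0*(1/25) = -2 + 0 = -2)
S = 37474 (S = 5 + 37469 = 37474)
S/7643 + y/(-19827/(-73 + 57)**2 - 363/w(-104, 138)) = 37474/7643 - 2/(-19827/(-73 + 57)**2 - 363/(-5 + 138)) = 37474*(1/7643) - 2/(-19827/((-16)**2) - 363/133) = 37474/7643 - 2/(-19827/256 - 363*1/133) = 37474/7643 - 2/(-19827*1/256 - 363/133) = 37474/7643 - 2/(-19827/256 - 363/133) = 37474/7643 - 2/(-2729919/34048) = 37474/7643 - 2*(-34048/2729919) = 37474/7643 + 68096/2729919 = 102821442334/20864770917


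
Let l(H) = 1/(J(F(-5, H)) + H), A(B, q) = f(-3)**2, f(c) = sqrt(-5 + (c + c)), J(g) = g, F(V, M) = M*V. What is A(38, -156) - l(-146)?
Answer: -6425/584 ≈ -11.002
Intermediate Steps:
f(c) = sqrt(-5 + 2*c)
A(B, q) = -11 (A(B, q) = (sqrt(-5 + 2*(-3)))**2 = (sqrt(-5 - 6))**2 = (sqrt(-11))**2 = (I*sqrt(11))**2 = -11)
l(H) = -1/(4*H) (l(H) = 1/(H*(-5) + H) = 1/(-5*H + H) = 1/(-4*H) = -1/(4*H))
A(38, -156) - l(-146) = -11 - (-1)/(4*(-146)) = -11 - (-1)*(-1)/(4*146) = -11 - 1*1/584 = -11 - 1/584 = -6425/584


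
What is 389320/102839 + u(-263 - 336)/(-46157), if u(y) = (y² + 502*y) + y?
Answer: 12056189384/4746739723 ≈ 2.5399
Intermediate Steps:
u(y) = y² + 503*y
389320/102839 + u(-263 - 336)/(-46157) = 389320/102839 + ((-263 - 336)*(503 + (-263 - 336)))/(-46157) = 389320*(1/102839) - 599*(503 - 599)*(-1/46157) = 389320/102839 - 599*(-96)*(-1/46157) = 389320/102839 + 57504*(-1/46157) = 389320/102839 - 57504/46157 = 12056189384/4746739723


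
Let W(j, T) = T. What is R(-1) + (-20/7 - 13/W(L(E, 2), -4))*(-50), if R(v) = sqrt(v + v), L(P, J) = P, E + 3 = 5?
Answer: -275/14 + I*sqrt(2) ≈ -19.643 + 1.4142*I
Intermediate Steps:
E = 2 (E = -3 + 5 = 2)
R(v) = sqrt(2)*sqrt(v) (R(v) = sqrt(2*v) = sqrt(2)*sqrt(v))
R(-1) + (-20/7 - 13/W(L(E, 2), -4))*(-50) = sqrt(2)*sqrt(-1) + (-20/7 - 13/(-4))*(-50) = sqrt(2)*I + (-20*1/7 - 13*(-1/4))*(-50) = I*sqrt(2) + (-20/7 + 13/4)*(-50) = I*sqrt(2) + (11/28)*(-50) = I*sqrt(2) - 275/14 = -275/14 + I*sqrt(2)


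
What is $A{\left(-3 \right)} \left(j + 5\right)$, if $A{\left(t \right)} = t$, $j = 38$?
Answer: $-129$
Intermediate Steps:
$A{\left(-3 \right)} \left(j + 5\right) = - 3 \left(38 + 5\right) = \left(-3\right) 43 = -129$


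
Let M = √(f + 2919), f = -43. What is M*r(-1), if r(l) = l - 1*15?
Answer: -32*√719 ≈ -858.05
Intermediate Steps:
r(l) = -15 + l (r(l) = l - 15 = -15 + l)
M = 2*√719 (M = √(-43 + 2919) = √2876 = 2*√719 ≈ 53.628)
M*r(-1) = (2*√719)*(-15 - 1) = (2*√719)*(-16) = -32*√719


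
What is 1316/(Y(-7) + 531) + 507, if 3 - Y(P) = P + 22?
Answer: 264449/519 ≈ 509.54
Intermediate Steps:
Y(P) = -19 - P (Y(P) = 3 - (P + 22) = 3 - (22 + P) = 3 + (-22 - P) = -19 - P)
1316/(Y(-7) + 531) + 507 = 1316/((-19 - 1*(-7)) + 531) + 507 = 1316/((-19 + 7) + 531) + 507 = 1316/(-12 + 531) + 507 = 1316/519 + 507 = 264449/519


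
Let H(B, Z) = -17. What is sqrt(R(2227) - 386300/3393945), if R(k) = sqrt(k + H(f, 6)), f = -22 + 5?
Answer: sqrt(-5827026460 + 51194945169*sqrt(2210))/226263 ≈ 6.8481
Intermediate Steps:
f = -17
R(k) = sqrt(-17 + k) (R(k) = sqrt(k - 17) = sqrt(-17 + k))
sqrt(R(2227) - 386300/3393945) = sqrt(sqrt(-17 + 2227) - 386300/3393945) = sqrt(sqrt(2210) - 386300*1/3393945) = sqrt(sqrt(2210) - 77260/678789) = sqrt(-77260/678789 + sqrt(2210))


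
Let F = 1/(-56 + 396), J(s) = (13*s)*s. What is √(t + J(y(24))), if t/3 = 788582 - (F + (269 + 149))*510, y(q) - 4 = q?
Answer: √6945574/2 ≈ 1317.7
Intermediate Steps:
y(q) = 4 + q
J(s) = 13*s²
F = 1/340 ≈ 0.0029412
t = 3452403/2 (t = 3*(788582 - (1/340 + (269 + 149))*510) = 3*(788582 - (1/340 + 418)*510) = 3*(788582 - 142121*510/340) = 3*(788582 - 1*426363/2) = 3*(788582 - 426363/2) = 3*(1150801/2) = 3452403/2 ≈ 1.7262e+6)
√(t + J(y(24))) = √(3452403/2 + 13*(4 + 24)²) = √(3452403/2 + 13*28²) = √(3452403/2 + 13*784) = √(3452403/2 + 10192) = √(3472787/2) = √6945574/2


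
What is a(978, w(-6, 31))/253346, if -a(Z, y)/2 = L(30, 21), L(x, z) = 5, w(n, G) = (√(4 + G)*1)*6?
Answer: -5/126673 ≈ -3.9472e-5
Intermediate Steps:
w(n, G) = 6*√(4 + G) (w(n, G) = √(4 + G)*6 = 6*√(4 + G))
a(Z, y) = -10 (a(Z, y) = -2*5 = -10)
a(978, w(-6, 31))/253346 = -10/253346 = -10*1/253346 = -5/126673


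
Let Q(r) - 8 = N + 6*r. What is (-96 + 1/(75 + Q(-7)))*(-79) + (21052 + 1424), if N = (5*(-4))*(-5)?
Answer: 4238381/141 ≈ 30059.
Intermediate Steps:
N = 100 (N = -20*(-5) = 100)
Q(r) = 108 + 6*r (Q(r) = 8 + (100 + 6*r) = 108 + 6*r)
(-96 + 1/(75 + Q(-7)))*(-79) + (21052 + 1424) = (-96 + 1/(75 + (108 + 6*(-7))))*(-79) + (21052 + 1424) = (-96 + 1/(75 + (108 - 42)))*(-79) + 22476 = (-96 + 1/(75 + 66))*(-79) + 22476 = (-96 + 1/141)*(-79) + 22476 = -13535/141*(-79) + 22476 = 1069265/141 + 22476 = 4238381/141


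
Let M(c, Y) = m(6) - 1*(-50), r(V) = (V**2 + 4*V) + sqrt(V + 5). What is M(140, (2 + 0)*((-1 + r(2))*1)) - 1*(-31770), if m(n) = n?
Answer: 31826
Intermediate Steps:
r(V) = V**2 + sqrt(5 + V) + 4*V (r(V) = (V**2 + 4*V) + sqrt(5 + V) = V**2 + sqrt(5 + V) + 4*V)
M(c, Y) = 56 (M(c, Y) = 6 - 1*(-50) = 6 + 50 = 56)
M(140, (2 + 0)*((-1 + r(2))*1)) - 1*(-31770) = 56 - 1*(-31770) = 56 + 31770 = 31826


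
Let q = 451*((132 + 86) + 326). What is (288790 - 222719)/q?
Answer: 66071/245344 ≈ 0.26930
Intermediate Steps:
q = 245344 (q = 451*(218 + 326) = 451*544 = 245344)
(288790 - 222719)/q = (288790 - 222719)/245344 = 66071*(1/245344) = 66071/245344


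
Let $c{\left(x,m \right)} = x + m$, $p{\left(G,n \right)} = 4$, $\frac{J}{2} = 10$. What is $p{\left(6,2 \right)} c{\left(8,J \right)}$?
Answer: $112$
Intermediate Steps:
$J = 20$ ($J = 2 \cdot 10 = 20$)
$c{\left(x,m \right)} = m + x$
$p{\left(6,2 \right)} c{\left(8,J \right)} = 4 \left(20 + 8\right) = 4 \cdot 28 = 112$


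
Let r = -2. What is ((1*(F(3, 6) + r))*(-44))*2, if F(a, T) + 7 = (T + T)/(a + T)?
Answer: 2024/3 ≈ 674.67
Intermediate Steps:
F(a, T) = -7 + 2*T/(T + a) (F(a, T) = -7 + (T + T)/(a + T) = -7 + (2*T)/(T + a) = -7 + 2*T/(T + a))
((1*(F(3, 6) + r))*(-44))*2 = ((1*((-7*3 - 5*6)/(6 + 3) - 2))*(-44))*2 = ((1*((-21 - 30)/9 - 2))*(-44))*2 = ((1*((⅑)*(-51) - 2))*(-44))*2 = ((1*(-17/3 - 2))*(-44))*2 = ((1*(-23/3))*(-44))*2 = -23/3*(-44)*2 = (1012/3)*2 = 2024/3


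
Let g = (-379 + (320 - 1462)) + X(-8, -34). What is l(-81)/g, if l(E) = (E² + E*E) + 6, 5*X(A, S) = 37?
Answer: -8205/946 ≈ -8.6734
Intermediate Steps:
X(A, S) = 37/5 (X(A, S) = (⅕)*37 = 37/5)
g = -7568/5 (g = (-379 + (320 - 1462)) + 37/5 = (-379 - 1142) + 37/5 = -1521 + 37/5 = -7568/5 ≈ -1513.6)
l(E) = 6 + 2*E² (l(E) = (E² + E²) + 6 = 2*E² + 6 = 6 + 2*E²)
l(-81)/g = (6 + 2*(-81)²)/(-7568/5) = (6 + 2*6561)*(-5/7568) = (6 + 13122)*(-5/7568) = 13128*(-5/7568) = -8205/946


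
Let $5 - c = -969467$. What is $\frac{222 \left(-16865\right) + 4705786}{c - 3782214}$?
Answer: $- \frac{480878}{1406371} \approx -0.34193$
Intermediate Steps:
$c = 969472$ ($c = 5 - -969467 = 5 + 969467 = 969472$)
$\frac{222 \left(-16865\right) + 4705786}{c - 3782214} = \frac{222 \left(-16865\right) + 4705786}{969472 - 3782214} = \frac{-3744030 + 4705786}{-2812742} = 961756 \left(- \frac{1}{2812742}\right) = - \frac{480878}{1406371}$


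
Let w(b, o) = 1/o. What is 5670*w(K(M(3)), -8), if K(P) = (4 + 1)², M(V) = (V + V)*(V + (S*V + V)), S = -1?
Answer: -2835/4 ≈ -708.75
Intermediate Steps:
M(V) = 2*V² (M(V) = (V + V)*(V + (-V + V)) = (2*V)*(V + 0) = (2*V)*V = 2*V²)
K(P) = 25 (K(P) = 5² = 25)
5670*w(K(M(3)), -8) = 5670/(-8) = 5670*(-⅛) = -2835/4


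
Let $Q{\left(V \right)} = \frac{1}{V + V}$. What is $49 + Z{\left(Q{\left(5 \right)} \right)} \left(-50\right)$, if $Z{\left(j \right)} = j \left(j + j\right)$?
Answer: $48$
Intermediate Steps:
$Q{\left(V \right)} = \frac{1}{2 V}$
$Z{\left(j \right)} = 2 j^{2}$ ($Z{\left(j \right)} = j 2 j = 2 j^{2}$)
$49 + Z{\left(Q{\left(5 \right)} \right)} \left(-50\right) = 49 + 2 \left(\frac{1}{2 \cdot 5}\right)^{2} \left(-50\right) = 49 + 2 \left(\frac{1}{2} \cdot \frac{1}{5}\right)^{2} \left(-50\right) = 49 + \frac{2}{100} \left(-50\right) = 49 + 2 \cdot \frac{1}{100} \left(-50\right) = 49 + \frac{1}{50} \left(-50\right) = 49 - 1 = 48$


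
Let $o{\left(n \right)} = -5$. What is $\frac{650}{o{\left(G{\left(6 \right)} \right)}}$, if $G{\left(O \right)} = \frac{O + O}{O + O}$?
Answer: $-130$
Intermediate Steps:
$G{\left(O \right)} = 1$ ($G{\left(O \right)} = \frac{2 O}{2 O} = 2 O \frac{1}{2 O} = 1$)
$\frac{650}{o{\left(G{\left(6 \right)} \right)}} = \frac{650}{-5} = 650 \left(- \frac{1}{5}\right) = -130$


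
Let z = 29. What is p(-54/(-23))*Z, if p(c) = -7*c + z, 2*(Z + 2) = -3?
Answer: -2023/46 ≈ -43.978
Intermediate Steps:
Z = -7/2 (Z = -2 + (½)*(-3) = -2 - 3/2 = -7/2 ≈ -3.5000)
p(c) = 29 - 7*c (p(c) = -7*c + 29 = 29 - 7*c)
p(-54/(-23))*Z = (29 - (-378)/(-23))*(-7/2) = (29 - (-378)*(-1)/23)*(-7/2) = (29 - 7*54/23)*(-7/2) = (29 - 378/23)*(-7/2) = (289/23)*(-7/2) = -2023/46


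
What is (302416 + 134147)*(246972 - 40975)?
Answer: 89930668311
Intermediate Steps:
(302416 + 134147)*(246972 - 40975) = 436563*205997 = 89930668311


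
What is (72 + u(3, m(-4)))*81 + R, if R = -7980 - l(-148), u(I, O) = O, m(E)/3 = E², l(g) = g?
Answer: 1888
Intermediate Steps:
m(E) = 3*E²
R = -7832 (R = -7980 - 1*(-148) = -7980 + 148 = -7832)
(72 + u(3, m(-4)))*81 + R = (72 + 3*(-4)²)*81 - 7832 = (72 + 3*16)*81 - 7832 = (72 + 48)*81 - 7832 = 120*81 - 7832 = 9720 - 7832 = 1888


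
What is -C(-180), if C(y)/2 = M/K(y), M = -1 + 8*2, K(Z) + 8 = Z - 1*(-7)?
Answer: 30/181 ≈ 0.16575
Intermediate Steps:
K(Z) = -1 + Z (K(Z) = -8 + (Z - 1*(-7)) = -8 + (Z + 7) = -8 + (7 + Z) = -1 + Z)
M = 15 (M = -1 + 16 = 15)
C(y) = 30/(-1 + y) (C(y) = 2*(15/(-1 + y)) = 30/(-1 + y))
-C(-180) = -30/(-1 - 180) = -30/(-181) = -30*(-1)/181 = -1*(-30/181) = 30/181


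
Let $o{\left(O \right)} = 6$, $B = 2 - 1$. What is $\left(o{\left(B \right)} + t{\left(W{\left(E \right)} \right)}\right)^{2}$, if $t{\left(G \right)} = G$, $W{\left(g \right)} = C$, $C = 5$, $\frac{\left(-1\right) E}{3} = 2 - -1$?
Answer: $121$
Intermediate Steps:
$E = -9$ ($E = - 3 \left(2 - -1\right) = - 3 \left(2 + 1\right) = \left(-3\right) 3 = -9$)
$W{\left(g \right)} = 5$
$B = 1$
$\left(o{\left(B \right)} + t{\left(W{\left(E \right)} \right)}\right)^{2} = \left(6 + 5\right)^{2} = 11^{2} = 121$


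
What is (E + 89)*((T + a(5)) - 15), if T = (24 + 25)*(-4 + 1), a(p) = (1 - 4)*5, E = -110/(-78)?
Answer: -208034/13 ≈ -16003.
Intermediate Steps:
E = 55/39 (E = -110*(-1/78) = 55/39 ≈ 1.4103)
a(p) = -15 (a(p) = -3*5 = -15)
T = -147 (T = 49*(-3) = -147)
(E + 89)*((T + a(5)) - 15) = (55/39 + 89)*((-147 - 15) - 15) = 3526*(-162 - 15)/39 = (3526/39)*(-177) = -208034/13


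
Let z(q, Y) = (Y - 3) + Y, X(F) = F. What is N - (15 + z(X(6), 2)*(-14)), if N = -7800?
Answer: -7801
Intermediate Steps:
z(q, Y) = -3 + 2*Y (z(q, Y) = (-3 + Y) + Y = -3 + 2*Y)
N - (15 + z(X(6), 2)*(-14)) = -7800 - (15 + (-3 + 2*2)*(-14)) = -7800 - (15 + (-3 + 4)*(-14)) = -7800 - (15 + 1*(-14)) = -7800 - (15 - 14) = -7800 - 1*1 = -7800 - 1 = -7801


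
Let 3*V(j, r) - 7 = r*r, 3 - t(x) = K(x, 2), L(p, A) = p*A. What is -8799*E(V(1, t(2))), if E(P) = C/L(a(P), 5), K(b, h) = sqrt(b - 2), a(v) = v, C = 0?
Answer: 0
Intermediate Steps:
K(b, h) = sqrt(-2 + b)
L(p, A) = A*p
t(x) = 3 - sqrt(-2 + x)
V(j, r) = 7/3 + r**2/3 (V(j, r) = 7/3 + (r*r)/3 = 7/3 + r**2/3)
E(P) = 0 (E(P) = 0/((5*P)) = 0*(1/(5*P)) = 0)
-8799*E(V(1, t(2))) = -8799*0 = 0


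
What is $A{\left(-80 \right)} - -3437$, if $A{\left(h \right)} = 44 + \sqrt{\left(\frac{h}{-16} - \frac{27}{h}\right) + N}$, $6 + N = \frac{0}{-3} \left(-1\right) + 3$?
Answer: $3481 + \frac{\sqrt{935}}{20} \approx 3482.5$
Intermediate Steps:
$N = -3$ ($N = -6 + \left(\frac{0}{-3} \left(-1\right) + 3\right) = -6 + \left(0 \left(- \frac{1}{3}\right) \left(-1\right) + 3\right) = -6 + \left(0 \left(-1\right) + 3\right) = -6 + \left(0 + 3\right) = -6 + 3 = -3$)
$A{\left(h \right)} = 44 + \sqrt{-3 - \frac{27}{h} - \frac{h}{16}}$ ($A{\left(h \right)} = 44 + \sqrt{\left(\frac{h}{-16} - \frac{27}{h}\right) - 3} = 44 + \sqrt{\left(h \left(- \frac{1}{16}\right) - \frac{27}{h}\right) - 3} = 44 + \sqrt{\left(- \frac{h}{16} - \frac{27}{h}\right) - 3} = 44 + \sqrt{\left(- \frac{27}{h} - \frac{h}{16}\right) - 3} = 44 + \sqrt{-3 - \frac{27}{h} - \frac{h}{16}}$)
$A{\left(-80 \right)} - -3437 = \left(44 + \frac{\sqrt{-48 - -80 - \frac{432}{-80}}}{4}\right) - -3437 = \left(44 + \frac{\sqrt{-48 + 80 - - \frac{27}{5}}}{4}\right) + 3437 = \left(44 + \frac{\sqrt{-48 + 80 + \frac{27}{5}}}{4}\right) + 3437 = \left(44 + \frac{\sqrt{\frac{187}{5}}}{4}\right) + 3437 = \left(44 + \frac{\frac{1}{5} \sqrt{935}}{4}\right) + 3437 = \left(44 + \frac{\sqrt{935}}{20}\right) + 3437 = 3481 + \frac{\sqrt{935}}{20}$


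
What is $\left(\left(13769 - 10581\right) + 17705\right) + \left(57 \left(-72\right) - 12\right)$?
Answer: $16777$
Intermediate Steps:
$\left(\left(13769 - 10581\right) + 17705\right) + \left(57 \left(-72\right) - 12\right) = \left(3188 + 17705\right) - 4116 = 20893 - 4116 = 16777$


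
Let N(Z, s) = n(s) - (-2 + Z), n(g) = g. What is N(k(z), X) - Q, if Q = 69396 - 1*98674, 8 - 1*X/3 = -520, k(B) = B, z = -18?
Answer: 30882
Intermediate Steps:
X = 1584 (X = 24 - 3*(-520) = 24 + 1560 = 1584)
Q = -29278 (Q = 69396 - 98674 = -29278)
N(Z, s) = 2 + s - Z (N(Z, s) = s - (-2 + Z) = s + (2 - Z) = 2 + s - Z)
N(k(z), X) - Q = (2 + 1584 - 1*(-18)) - 1*(-29278) = (2 + 1584 + 18) + 29278 = 1604 + 29278 = 30882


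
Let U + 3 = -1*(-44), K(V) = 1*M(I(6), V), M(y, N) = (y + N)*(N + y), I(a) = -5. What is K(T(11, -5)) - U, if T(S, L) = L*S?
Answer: 3559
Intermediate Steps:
M(y, N) = (N + y)**2 (M(y, N) = (N + y)*(N + y) = (N + y)**2)
K(V) = (-5 + V)**2 (K(V) = 1*(V - 5)**2 = 1*(-5 + V)**2 = (-5 + V)**2)
U = 41 (U = -3 - 1*(-44) = -3 + 44 = 41)
K(T(11, -5)) - U = (-5 - 5*11)**2 - 1*41 = (-5 - 55)**2 - 41 = (-60)**2 - 41 = 3600 - 41 = 3559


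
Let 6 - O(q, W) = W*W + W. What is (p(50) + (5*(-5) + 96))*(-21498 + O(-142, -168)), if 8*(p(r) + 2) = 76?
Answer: -3889518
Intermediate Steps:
p(r) = 15/2 (p(r) = -2 + (⅛)*76 = -2 + 19/2 = 15/2)
O(q, W) = 6 - W - W² (O(q, W) = 6 - (W*W + W) = 6 - (W² + W) = 6 - (W + W²) = 6 + (-W - W²) = 6 - W - W²)
(p(50) + (5*(-5) + 96))*(-21498 + O(-142, -168)) = (15/2 + (5*(-5) + 96))*(-21498 + (6 - 1*(-168) - 1*(-168)²)) = (15/2 + (-25 + 96))*(-21498 + (6 + 168 - 1*28224)) = (15/2 + 71)*(-21498 + (6 + 168 - 28224)) = 157*(-21498 - 28050)/2 = (157/2)*(-49548) = -3889518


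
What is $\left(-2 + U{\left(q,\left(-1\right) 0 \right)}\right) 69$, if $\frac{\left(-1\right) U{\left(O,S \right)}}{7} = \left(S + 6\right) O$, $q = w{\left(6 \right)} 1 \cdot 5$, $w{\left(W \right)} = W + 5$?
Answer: $-159528$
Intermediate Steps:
$w{\left(W \right)} = 5 + W$
$q = 55$ ($q = \left(5 + 6\right) 1 \cdot 5 = 11 \cdot 5 = 55$)
$U{\left(O,S \right)} = - 7 O \left(6 + S\right)$ ($U{\left(O,S \right)} = - 7 \left(S + 6\right) O = - 7 \left(6 + S\right) O = - 7 O \left(6 + S\right)$)
$\left(-2 + U{\left(q,\left(-1\right) 0 \right)}\right) 69 = \left(-2 - 385 \left(6 - 0\right)\right) 69 = \left(-2 - 385 \left(6 + 0\right)\right) 69 = \left(-2 - 385 \cdot 6\right) 69 = \left(-2 - 2310\right) 69 = \left(-2312\right) 69 = -159528$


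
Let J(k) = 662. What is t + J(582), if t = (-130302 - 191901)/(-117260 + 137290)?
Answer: 12937657/20030 ≈ 645.91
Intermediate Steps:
t = -322203/20030 ≈ -16.086
t + J(582) = -322203/20030 + 662 = 12937657/20030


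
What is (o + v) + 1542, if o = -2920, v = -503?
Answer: -1881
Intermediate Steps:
(o + v) + 1542 = (-2920 - 503) + 1542 = -3423 + 1542 = -1881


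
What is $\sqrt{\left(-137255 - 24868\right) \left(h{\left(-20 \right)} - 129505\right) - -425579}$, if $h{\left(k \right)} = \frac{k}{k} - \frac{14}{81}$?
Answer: $\frac{\sqrt{1700678477973}}{9} \approx 1.449 \cdot 10^{5}$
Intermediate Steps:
$h{\left(k \right)} = \frac{67}{81}$ ($h{\left(k \right)} = 1 - \frac{14}{81} = \frac{67}{81}$)
$\sqrt{\left(-137255 - 24868\right) \left(h{\left(-20 \right)} - 129505\right) - -425579} = \sqrt{\left(-137255 - 24868\right) \left(\frac{67}{81} - 129505\right) - -425579} = \sqrt{\left(-162123\right) \left(- \frac{10489838}{81}\right) + 425579} = \sqrt{\frac{566881335358}{27} + 425579} = \sqrt{\frac{566892825991}{27}} = \frac{\sqrt{1700678477973}}{9}$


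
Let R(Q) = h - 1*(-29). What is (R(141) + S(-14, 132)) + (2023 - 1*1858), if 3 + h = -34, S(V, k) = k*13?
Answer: 1873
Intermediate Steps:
S(V, k) = 13*k
h = -37 (h = -3 - 34 = -37)
R(Q) = -8 (R(Q) = -37 - 1*(-29) = -37 + 29 = -8)
(R(141) + S(-14, 132)) + (2023 - 1*1858) = (-8 + 13*132) + (2023 - 1*1858) = (-8 + 1716) + (2023 - 1858) = 1708 + 165 = 1873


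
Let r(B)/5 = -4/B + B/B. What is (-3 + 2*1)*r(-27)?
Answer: -155/27 ≈ -5.7407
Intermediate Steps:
r(B) = 5 - 20/B (r(B) = 5*(-4/B + B/B) = 5*(-4/B + 1) = 5*(1 - 4/B) = 5 - 20/B)
(-3 + 2*1)*r(-27) = (-3 + 2*1)*(5 - 20/(-27)) = (-3 + 2)*(5 - 20*(-1/27)) = -(5 + 20/27) = -1*155/27 = -155/27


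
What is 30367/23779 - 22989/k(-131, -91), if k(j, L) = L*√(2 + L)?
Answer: 30367/23779 - 22989*I*√89/8099 ≈ 1.2771 - 26.778*I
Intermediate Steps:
30367/23779 - 22989/k(-131, -91) = 30367/23779 - 22989*(-1/(91*√(2 - 91))) = 30367*(1/23779) - 22989*I*√89/8099 = 30367/23779 - 22989*I*√89/8099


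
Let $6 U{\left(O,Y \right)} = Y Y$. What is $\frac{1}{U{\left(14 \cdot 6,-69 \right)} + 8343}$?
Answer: $\frac{2}{18273} \approx 0.00010945$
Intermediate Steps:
$U{\left(O,Y \right)} = \frac{Y^{2}}{6}$ ($U{\left(O,Y \right)} = \frac{Y Y}{6} = \frac{Y^{2}}{6}$)
$\frac{1}{U{\left(14 \cdot 6,-69 \right)} + 8343} = \frac{1}{\frac{\left(-69\right)^{2}}{6} + 8343} = \frac{1}{\frac{1}{6} \cdot 4761 + 8343} = \frac{1}{\frac{1587}{2} + 8343} = \frac{1}{\frac{18273}{2}} = \frac{2}{18273}$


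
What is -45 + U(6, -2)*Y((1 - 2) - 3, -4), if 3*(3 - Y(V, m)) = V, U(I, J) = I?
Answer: -19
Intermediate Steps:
Y(V, m) = 3 - V/3
-45 + U(6, -2)*Y((1 - 2) - 3, -4) = -45 + 6*(3 - ((1 - 2) - 3)/3) = -45 + 6*(3 - (-1 - 3)/3) = -45 + 6*(3 - ⅓*(-4)) = -45 + 6*(3 + 4/3) = -45 + 6*(13/3) = -45 + 26 = -19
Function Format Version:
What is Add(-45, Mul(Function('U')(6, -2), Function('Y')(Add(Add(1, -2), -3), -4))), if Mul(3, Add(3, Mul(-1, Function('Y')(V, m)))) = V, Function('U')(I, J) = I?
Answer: -19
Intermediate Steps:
Function('Y')(V, m) = Add(3, Mul(Rational(-1, 3), V))
Add(-45, Mul(Function('U')(6, -2), Function('Y')(Add(Add(1, -2), -3), -4))) = Add(-45, Mul(6, Add(3, Mul(Rational(-1, 3), Add(Add(1, -2), -3))))) = Add(-45, Mul(6, Add(3, Mul(Rational(-1, 3), Add(-1, -3))))) = Add(-45, Mul(6, Add(3, Mul(Rational(-1, 3), -4)))) = Add(-45, Mul(6, Add(3, Rational(4, 3)))) = Add(-45, Mul(6, Rational(13, 3))) = Add(-45, 26) = -19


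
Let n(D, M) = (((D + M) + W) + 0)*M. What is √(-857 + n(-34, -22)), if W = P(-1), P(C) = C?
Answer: √397 ≈ 19.925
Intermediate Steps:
W = -1
n(D, M) = M*(-1 + D + M) (n(D, M) = (((D + M) - 1) + 0)*M = ((-1 + D + M) + 0)*M = (-1 + D + M)*M = M*(-1 + D + M))
√(-857 + n(-34, -22)) = √(-857 - 22*(-1 - 34 - 22)) = √(-857 - 22*(-57)) = √(-857 + 1254) = √397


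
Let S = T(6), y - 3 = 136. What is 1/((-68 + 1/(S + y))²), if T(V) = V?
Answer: 21025/97199881 ≈ 0.00021631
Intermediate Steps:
y = 139 (y = 3 + 136 = 139)
S = 6
1/((-68 + 1/(S + y))²) = 1/((-68 + 1/(6 + 139))²) = 1/((-68 + 1/145)²) = 1/((-9859/145)²) = 1/(97199881/21025) = 21025/97199881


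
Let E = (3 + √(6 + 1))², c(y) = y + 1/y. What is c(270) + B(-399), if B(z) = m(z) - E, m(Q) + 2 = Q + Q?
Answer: -147419/270 - 6*√7 ≈ -561.87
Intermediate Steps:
m(Q) = -2 + 2*Q (m(Q) = -2 + (Q + Q) = -2 + 2*Q)
E = (3 + √7)² ≈ 31.875
B(z) = -2 - (3 + √7)² + 2*z (B(z) = (-2 + 2*z) - (3 + √7)² = -2 - (3 + √7)² + 2*z)
c(270) + B(-399) = (270 + 1/270) + (-18 - 6*√7 + 2*(-399)) = (270 + 1/270) + (-18 - 6*√7 - 798) = 72901/270 + (-816 - 6*√7) = -147419/270 - 6*√7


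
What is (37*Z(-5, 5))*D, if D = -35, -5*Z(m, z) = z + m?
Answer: 0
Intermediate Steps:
Z(m, z) = -m/5 - z/5 (Z(m, z) = -(z + m)/5 = -(m + z)/5 = -m/5 - z/5)
(37*Z(-5, 5))*D = (37*(-1/5*(-5) - 1/5*5))*(-35) = (37*(1 - 1))*(-35) = (37*0)*(-35) = 0*(-35) = 0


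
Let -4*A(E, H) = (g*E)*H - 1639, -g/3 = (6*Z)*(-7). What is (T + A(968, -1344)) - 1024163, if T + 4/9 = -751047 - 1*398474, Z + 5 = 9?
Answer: 5823061823/36 ≈ 1.6175e+8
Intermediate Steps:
Z = 4 (Z = -5 + 9 = 4)
g = 504 (g = -3*6*4*(-7) = -72*(-7) = -3*(-168) = 504)
A(E, H) = 1639/4 - 126*E*H (A(E, H) = -((504*E)*H - 1639)/4 = -(504*E*H - 1639)/4 = -(-1639 + 504*E*H)/4 = 1639/4 - 126*E*H)
T = -10345693/9 (T = -4/9 + (-751047 - 1*398474) = -4/9 + (-751047 - 398474) = -4/9 - 1149521 = -10345693/9 ≈ -1.1495e+6)
(T + A(968, -1344)) - 1024163 = (-10345693/9 + (1639/4 - 126*968*(-1344))) - 1024163 = (-10345693/9 + (1639/4 + 163924992)) - 1024163 = (-10345693/9 + 655701607/4) - 1024163 = 5859931691/36 - 1024163 = 5823061823/36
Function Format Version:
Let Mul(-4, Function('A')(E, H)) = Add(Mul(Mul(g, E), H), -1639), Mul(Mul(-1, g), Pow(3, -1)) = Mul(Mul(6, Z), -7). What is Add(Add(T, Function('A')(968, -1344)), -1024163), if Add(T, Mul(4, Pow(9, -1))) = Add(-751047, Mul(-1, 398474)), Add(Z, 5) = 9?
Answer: Rational(5823061823, 36) ≈ 1.6175e+8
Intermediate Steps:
Z = 4 (Z = Add(-5, 9) = 4)
g = 504 (g = Mul(-3, Mul(Mul(6, 4), -7)) = Mul(-3, Mul(24, -7)) = Mul(-3, -168) = 504)
Function('A')(E, H) = Add(Rational(1639, 4), Mul(-126, E, H)) (Function('A')(E, H) = Mul(Rational(-1, 4), Add(Mul(Mul(504, E), H), -1639)) = Mul(Rational(-1, 4), Add(Mul(504, E, H), -1639)) = Mul(Rational(-1, 4), Add(-1639, Mul(504, E, H))) = Add(Rational(1639, 4), Mul(-126, E, H)))
T = Rational(-10345693, 9) (T = Add(Rational(-4, 9), Add(-751047, Mul(-1, 398474))) = Add(Rational(-4, 9), Add(-751047, -398474)) = Add(Rational(-4, 9), -1149521) = Rational(-10345693, 9) ≈ -1.1495e+6)
Add(Add(T, Function('A')(968, -1344)), -1024163) = Add(Add(Rational(-10345693, 9), Add(Rational(1639, 4), Mul(-126, 968, -1344))), -1024163) = Add(Add(Rational(-10345693, 9), Add(Rational(1639, 4), 163924992)), -1024163) = Add(Add(Rational(-10345693, 9), Rational(655701607, 4)), -1024163) = Add(Rational(5859931691, 36), -1024163) = Rational(5823061823, 36)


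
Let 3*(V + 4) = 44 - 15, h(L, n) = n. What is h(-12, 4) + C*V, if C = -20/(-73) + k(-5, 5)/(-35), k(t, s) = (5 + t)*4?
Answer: 1216/219 ≈ 5.5525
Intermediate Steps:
k(t, s) = 20 + 4*t
V = 17/3 (V = -4 + (44 - 15)/3 = -4 + (⅓)*29 = -4 + 29/3 = 17/3 ≈ 5.6667)
C = 20/73 (C = -20/(-73) + (20 + 4*(-5))/(-35) = -20*(-1/73) + (20 - 20)*(-1/35) = 20/73 + 0*(-1/35) = 20/73 + 0 = 20/73 ≈ 0.27397)
h(-12, 4) + C*V = 4 + (20/73)*(17/3) = 4 + 340/219 = 1216/219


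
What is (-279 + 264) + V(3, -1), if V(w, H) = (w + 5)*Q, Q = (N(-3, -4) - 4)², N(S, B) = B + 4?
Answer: 113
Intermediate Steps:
N(S, B) = 4 + B
Q = 16 (Q = ((4 - 4) - 4)² = (0 - 4)² = (-4)² = 16)
V(w, H) = 80 + 16*w (V(w, H) = (w + 5)*16 = (5 + w)*16 = 80 + 16*w)
(-279 + 264) + V(3, -1) = (-279 + 264) + (80 + 16*3) = -15 + (80 + 48) = -15 + 128 = 113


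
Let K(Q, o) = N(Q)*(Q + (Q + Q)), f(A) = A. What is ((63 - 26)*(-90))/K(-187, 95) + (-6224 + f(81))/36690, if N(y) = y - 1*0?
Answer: -255540467/1283012610 ≈ -0.19917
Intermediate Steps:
N(y) = y (N(y) = y + 0 = y)
K(Q, o) = 3*Q² (K(Q, o) = Q*(Q + (Q + Q)) = Q*(Q + 2*Q) = Q*(3*Q) = 3*Q²)
((63 - 26)*(-90))/K(-187, 95) + (-6224 + f(81))/36690 = ((63 - 26)*(-90))/((3*(-187)²)) + (-6224 + 81)/36690 = (37*(-90))/((3*34969)) - 6143*1/36690 = -3330/104907 - 6143/36690 = -3330*1/104907 - 6143/36690 = -1110/34969 - 6143/36690 = -255540467/1283012610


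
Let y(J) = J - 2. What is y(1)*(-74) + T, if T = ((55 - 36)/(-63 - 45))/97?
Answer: 775205/10476 ≈ 73.998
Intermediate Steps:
y(J) = -2 + J
T = -19/10476 (T = (19/(-108))*(1/97) = (19*(-1/108))*(1/97) = -19/108*1/97 = -19/10476 ≈ -0.0018137)
y(1)*(-74) + T = (-2 + 1)*(-74) - 19/10476 = -1*(-74) - 19/10476 = 74 - 19/10476 = 775205/10476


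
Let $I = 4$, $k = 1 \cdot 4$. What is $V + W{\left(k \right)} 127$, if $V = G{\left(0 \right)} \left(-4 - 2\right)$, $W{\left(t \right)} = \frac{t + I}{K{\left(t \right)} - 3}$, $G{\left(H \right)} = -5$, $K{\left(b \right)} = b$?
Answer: $1046$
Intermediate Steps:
$k = 4$
$W{\left(t \right)} = \frac{4 + t}{-3 + t}$ ($W{\left(t \right)} = \frac{t + 4}{t - 3} = \frac{4 + t}{-3 + t}$)
$V = 30$ ($V = - 5 \left(-4 - 2\right) = \left(-5\right) \left(-6\right) = 30$)
$V + W{\left(k \right)} 127 = 30 + \frac{4 + 4}{-3 + 4} \cdot 127 = 30 + 1^{-1} \cdot 8 \cdot 127 = 30 + 1 \cdot 8 \cdot 127 = 30 + 8 \cdot 127 = 30 + 1016 = 1046$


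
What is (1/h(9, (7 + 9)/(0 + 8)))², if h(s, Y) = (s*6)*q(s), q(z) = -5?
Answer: 1/72900 ≈ 1.3717e-5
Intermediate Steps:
h(s, Y) = -30*s (h(s, Y) = (s*6)*(-5) = (6*s)*(-5) = -30*s)
(1/h(9, (7 + 9)/(0 + 8)))² = (1/(-30*9))² = (1/(-270))² = (-1/270)² = 1/72900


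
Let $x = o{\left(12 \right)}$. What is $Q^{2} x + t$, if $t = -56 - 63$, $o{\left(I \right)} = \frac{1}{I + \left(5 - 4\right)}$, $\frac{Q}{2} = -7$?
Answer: $- \frac{1351}{13} \approx -103.92$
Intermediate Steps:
$Q = -14$ ($Q = 2 \left(-7\right) = -14$)
$o{\left(I \right)} = \frac{1}{1 + I}$ ($o{\left(I \right)} = \frac{1}{I + 1} = \frac{1}{1 + I}$)
$x = \frac{1}{13}$ ($x = \frac{1}{1 + 12} = \frac{1}{13} \approx 0.076923$)
$t = -119$ ($t = -56 - 63 = -119$)
$Q^{2} x + t = \left(-14\right)^{2} \cdot \frac{1}{13} - 119 = 196 \cdot \frac{1}{13} - 119 = \frac{196}{13} - 119 = - \frac{1351}{13}$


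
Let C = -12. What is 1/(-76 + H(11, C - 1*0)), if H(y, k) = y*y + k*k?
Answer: 1/189 ≈ 0.0052910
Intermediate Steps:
H(y, k) = k² + y² (H(y, k) = y² + k² = k² + y²)
1/(-76 + H(11, C - 1*0)) = 1/(-76 + ((-12 - 1*0)² + 11²)) = 1/(-76 + ((-12 + 0)² + 121)) = 1/(-76 + ((-12)² + 121)) = 1/(-76 + (144 + 121)) = 1/(-76 + 265) = 1/189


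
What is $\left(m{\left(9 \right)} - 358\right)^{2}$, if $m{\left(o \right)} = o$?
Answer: $121801$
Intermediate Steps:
$\left(m{\left(9 \right)} - 358\right)^{2} = \left(9 - 358\right)^{2} = \left(-349\right)^{2} = 121801$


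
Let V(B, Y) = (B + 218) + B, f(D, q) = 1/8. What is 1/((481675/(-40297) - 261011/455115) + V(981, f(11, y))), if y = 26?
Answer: 18339769155/39750961280008 ≈ 0.00046137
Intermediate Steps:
f(D, q) = 1/8
V(B, Y) = 218 + 2*B (V(B, Y) = (218 + B) + B = 218 + 2*B)
1/((481675/(-40297) - 261011/455115) + V(981, f(11, y))) = 1/((481675/(-40297) - 261011/455115) + (218 + 2*981)) = 1/((481675*(-1/40297) - 261011*1/455115) + (218 + 1962)) = 1/((-481675/40297 - 261011/455115) + 2180) = 1/(-229735477892/18339769155 + 2180) = 1/(39750961280008/18339769155) = 18339769155/39750961280008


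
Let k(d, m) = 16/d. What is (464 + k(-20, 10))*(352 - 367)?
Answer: -6948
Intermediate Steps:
(464 + k(-20, 10))*(352 - 367) = (464 + 16/(-20))*(352 - 367) = (464 + 16*(-1/20))*(-15) = (464 - ⅘)*(-15) = (2316/5)*(-15) = -6948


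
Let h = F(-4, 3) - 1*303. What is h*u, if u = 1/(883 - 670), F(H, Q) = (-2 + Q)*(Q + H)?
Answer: -304/213 ≈ -1.4272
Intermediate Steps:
F(H, Q) = (-2 + Q)*(H + Q)
u = 1/213 ≈ 0.0046948
h = -304 (h = (3² - 2*(-4) - 2*3 - 4*3) - 1*303 = (9 + 8 - 6 - 12) - 303 = -1 - 303 = -304)
h*u = -304*1/213 = -304/213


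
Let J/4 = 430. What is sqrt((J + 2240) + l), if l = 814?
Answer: sqrt(4774) ≈ 69.094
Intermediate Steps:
J = 1720 (J = 4*430 = 1720)
sqrt((J + 2240) + l) = sqrt((1720 + 2240) + 814) = sqrt(3960 + 814) = sqrt(4774)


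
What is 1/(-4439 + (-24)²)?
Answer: -1/3863 ≈ -0.00025887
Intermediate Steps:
1/(-4439 + (-24)²) = 1/(-4439 + 576) = 1/(-3863) = -1/3863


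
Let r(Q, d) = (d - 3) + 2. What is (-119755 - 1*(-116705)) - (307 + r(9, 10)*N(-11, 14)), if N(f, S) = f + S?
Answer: -3384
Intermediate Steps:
N(f, S) = S + f
r(Q, d) = -1 + d (r(Q, d) = (-3 + d) + 2 = -1 + d)
(-119755 - 1*(-116705)) - (307 + r(9, 10)*N(-11, 14)) = (-119755 - 1*(-116705)) - (307 + (-1 + 10)*(14 - 11)) = (-119755 + 116705) - (307 + 9*3) = -3050 - (307 + 27) = -3050 - 1*334 = -3050 - 334 = -3384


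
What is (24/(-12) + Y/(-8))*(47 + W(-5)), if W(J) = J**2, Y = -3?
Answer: -117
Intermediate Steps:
(24/(-12) + Y/(-8))*(47 + W(-5)) = (24/(-12) - 3/(-8))*(47 + (-5)**2) = (24*(-1/12) - 3*(-1/8))*(47 + 25) = (-2 + 3/8)*72 = -13/8*72 = -117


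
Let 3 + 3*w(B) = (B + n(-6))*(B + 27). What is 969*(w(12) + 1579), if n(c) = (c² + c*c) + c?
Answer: 2511648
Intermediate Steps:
n(c) = c + 2*c² (n(c) = (c² + c²) + c = 2*c² + c = c + 2*c²)
w(B) = -1 + (27 + B)*(66 + B)/3 (w(B) = -1 + ((B - 6*(1 + 2*(-6)))*(B + 27))/3 = -1 + ((B - 6*(1 - 12))*(27 + B))/3 = -1 + ((B - 6*(-11))*(27 + B))/3 = -1 + ((B + 66)*(27 + B))/3 = -1 + ((66 + B)*(27 + B))/3 = -1 + ((27 + B)*(66 + B))/3 = -1 + (27 + B)*(66 + B)/3)
969*(w(12) + 1579) = 969*((593 + 31*12 + (⅓)*12²) + 1579) = 969*((593 + 372 + (⅓)*144) + 1579) = 969*((593 + 372 + 48) + 1579) = 969*(1013 + 1579) = 969*2592 = 2511648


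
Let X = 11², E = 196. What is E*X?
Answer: 23716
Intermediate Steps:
X = 121
E*X = 196*121 = 23716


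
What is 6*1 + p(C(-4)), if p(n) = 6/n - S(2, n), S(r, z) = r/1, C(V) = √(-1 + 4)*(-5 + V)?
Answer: 4 - 2*√3/9 ≈ 3.6151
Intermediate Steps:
C(V) = √3*(-5 + V)
S(r, z) = r (S(r, z) = r*1 = r)
p(n) = -2 + 6/n (p(n) = 6/n - 1*2 = 6/n - 2 = -2 + 6/n)
6*1 + p(C(-4)) = 6*1 + (-2 + 6/((√3*(-5 - 4)))) = 6 + (-2 + 6/((√3*(-9)))) = 6 + (-2 + 6/((-9*√3))) = 6 + (-2 + 6*(-√3/27)) = 6 + (-2 - 2*√3/9) = 4 - 2*√3/9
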